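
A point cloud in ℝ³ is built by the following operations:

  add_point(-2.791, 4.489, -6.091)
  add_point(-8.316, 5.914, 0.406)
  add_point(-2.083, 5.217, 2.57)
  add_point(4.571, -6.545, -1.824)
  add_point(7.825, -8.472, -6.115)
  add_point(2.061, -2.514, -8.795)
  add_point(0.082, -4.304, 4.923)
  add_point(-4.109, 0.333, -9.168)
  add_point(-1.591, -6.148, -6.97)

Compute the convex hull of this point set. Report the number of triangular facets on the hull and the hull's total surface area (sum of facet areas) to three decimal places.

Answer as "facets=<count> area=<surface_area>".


facets=12 area=484.261

Points on the hull: [0, 1, 2, 4, 5, 6, 7, 8] (8 of 9).

Per-facet area ½‖(b−a)×(c−a)‖:
  f1: (p2, p6, p1) → 30.8390
  f2: (p2, p6, p4) → 69.2127
  f3: (p8, p6, p1) → 81.3113
  f4: (p8, p7, p1) → 41.2613
  f5: (p8, p6, p4) → 58.1536
  f6: (p0, p2, p4) → 73.0413
  f7: (p0, p7, p1) → 21.1071
  f8: (p0, p2, p1) → 26.6198
  f9: (p5, p0, p4) → 23.2654
  f10: (p5, p0, p7) → 18.1133
  f11: (p5, p8, p4) → 23.6504
  f12: (p5, p8, p7) → 17.6859
Σ area = 484.261

Euler characteristic 8−18+12 = 2 ✓


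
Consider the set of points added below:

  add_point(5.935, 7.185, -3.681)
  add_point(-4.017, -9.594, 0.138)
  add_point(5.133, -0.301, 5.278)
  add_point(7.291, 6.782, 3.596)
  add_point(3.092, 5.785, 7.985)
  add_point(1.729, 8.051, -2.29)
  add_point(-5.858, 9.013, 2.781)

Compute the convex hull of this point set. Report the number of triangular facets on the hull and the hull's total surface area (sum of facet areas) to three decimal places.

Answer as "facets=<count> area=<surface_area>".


facets=10 area=478.989

Points on the hull: [0, 1, 2, 3, 4, 5, 6] (7 of 7).

Area of each hull facet:
  f1: (p4, p3, p6) → 32.8753
  f2: (p4, p1, p6) → 97.4615
  f3: (p5, p3, p6) → 36.9916
  f4: (p5, p0, p3) → 16.6070
  f5: (p5, p1, p6) → 83.6316
  f6: (p5, p0, p1) → 41.7917
  f7: (p2, p4, p3) → 20.1989
  f8: (p2, p4, p1) → 41.3944
  f9: (p2, p0, p3) → 27.4792
  f10: (p2, p0, p1) → 80.5578
Σ area = 478.989

Euler: V−E+F = 7−15+10 = 2.


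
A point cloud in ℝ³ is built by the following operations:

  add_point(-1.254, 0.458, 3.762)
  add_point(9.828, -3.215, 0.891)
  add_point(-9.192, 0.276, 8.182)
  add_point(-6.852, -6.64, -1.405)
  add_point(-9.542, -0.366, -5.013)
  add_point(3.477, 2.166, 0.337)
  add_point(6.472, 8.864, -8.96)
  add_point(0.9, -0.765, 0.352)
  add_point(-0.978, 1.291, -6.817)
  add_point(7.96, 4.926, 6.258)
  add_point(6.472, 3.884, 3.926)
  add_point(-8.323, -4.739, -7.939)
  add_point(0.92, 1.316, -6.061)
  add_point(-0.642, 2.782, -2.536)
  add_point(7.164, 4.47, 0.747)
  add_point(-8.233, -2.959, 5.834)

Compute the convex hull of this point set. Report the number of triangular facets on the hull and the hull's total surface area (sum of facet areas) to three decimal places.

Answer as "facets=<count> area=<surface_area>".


Points on the hull: [1, 2, 3, 4, 6, 9, 11, 15] (8 of 16).

Per-facet area ½‖(b−a)×(c−a)‖:
  f1: (p2, p6, p4) → 123.2290
  f2: (p9, p6, p1) → 74.8011
  f3: (p9, p2, p1) → 88.7050
  f4: (p9, p2, p6) → 140.6869
  f5: (p11, p6, p4) → 50.8280
  f6: (p11, p6, p1) → 147.8121
  f7: (p11, p2, p4) → 29.2160
  f8: (p3, p11, p1) → 57.4869
  f9: (p15, p11, p2) → 21.2974
  f10: (p15, p3, p11) → 21.3576
  f11: (p15, p2, p1) → 35.4991
  f12: (p15, p3, p1) → 70.7029
Σ area = 861.622

Euler: V−E+F = 8−18+12 = 2.

facets=12 area=861.622


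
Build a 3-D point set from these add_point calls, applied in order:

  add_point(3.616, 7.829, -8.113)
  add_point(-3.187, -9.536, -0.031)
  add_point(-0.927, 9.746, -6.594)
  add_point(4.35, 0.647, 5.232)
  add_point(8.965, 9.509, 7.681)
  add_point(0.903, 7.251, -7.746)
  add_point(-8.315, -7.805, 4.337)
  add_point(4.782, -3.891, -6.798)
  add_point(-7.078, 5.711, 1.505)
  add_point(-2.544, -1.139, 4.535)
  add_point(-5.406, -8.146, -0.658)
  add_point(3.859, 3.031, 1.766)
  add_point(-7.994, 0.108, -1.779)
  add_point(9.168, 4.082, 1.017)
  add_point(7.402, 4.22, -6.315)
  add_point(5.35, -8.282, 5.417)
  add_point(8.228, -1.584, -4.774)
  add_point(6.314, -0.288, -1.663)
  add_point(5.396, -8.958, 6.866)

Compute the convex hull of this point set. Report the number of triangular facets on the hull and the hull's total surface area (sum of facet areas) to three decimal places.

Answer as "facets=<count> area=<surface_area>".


14 of the 19 inputs are extreme points: [0, 1, 2, 4, 5, 6, 7, 8, 10, 12, 13, 14, 16, 18].

Per-facet area ½‖(b−a)×(c−a)‖:
  f1: (p8, p4, p6) → 119.0580
  f2: (p8, p4, p2) → 90.8423
  f3: (p12, p8, p6) → 30.4326
  f4: (p12, p8, p2) → 35.8709
  f5: (p14, p4, p13) → 21.9340
  f6: (p18, p4, p13) → 61.6111
  f7: (p18, p1, p7) → 64.2979
  f8: (p18, p4, p6) → 130.8492
  f9: (p18, p1, p6) → 37.7973
  f10: (p16, p14, p13) → 21.8330
  f11: (p16, p14, p7) → 13.4841
  f12: (p16, p18, p13) → 56.2062
  f13: (p16, p18, p7) → 32.4169
  f14: (p0, p14, p7) → 21.7256
  f15: (p0, p4, p2) → 43.2116
  f16: (p0, p14, p4) → 41.1677
  f17: (p10, p12, p7) → 54.5397
  f18: (p10, p1, p7) → 15.7482
  f19: (p10, p12, p6) → 25.1418
  f20: (p10, p1, p6) → 7.5604
  f21: (p5, p0, p2) → 4.1767
  f22: (p5, p0, p7) → 16.4532
  f23: (p5, p12, p2) → 21.0877
  f24: (p5, p12, p7) → 71.8520
Σ area = 1039.298

Euler: V−E+F = 14−36+24 = 2.

facets=24 area=1039.298


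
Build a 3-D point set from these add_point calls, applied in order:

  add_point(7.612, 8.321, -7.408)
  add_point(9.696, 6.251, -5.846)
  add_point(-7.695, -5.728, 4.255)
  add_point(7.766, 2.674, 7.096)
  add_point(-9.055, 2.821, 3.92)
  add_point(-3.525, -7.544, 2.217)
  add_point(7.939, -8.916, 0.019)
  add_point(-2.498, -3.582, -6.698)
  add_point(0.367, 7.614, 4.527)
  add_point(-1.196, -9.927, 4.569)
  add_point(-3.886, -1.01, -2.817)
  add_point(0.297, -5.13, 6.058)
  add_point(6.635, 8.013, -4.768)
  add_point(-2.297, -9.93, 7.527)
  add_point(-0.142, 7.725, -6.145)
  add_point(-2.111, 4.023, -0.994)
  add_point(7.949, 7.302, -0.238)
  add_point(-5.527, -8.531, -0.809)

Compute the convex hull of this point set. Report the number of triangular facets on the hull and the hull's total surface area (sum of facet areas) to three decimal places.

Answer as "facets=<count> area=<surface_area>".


facets=22 area=990.076

13 of the 18 inputs are extreme points: [0, 1, 2, 3, 4, 6, 7, 8, 9, 13, 14, 16, 17].

Per-facet area ½‖(b−a)×(c−a)‖:
  f1: (p7, p0, p1) → 25.8991
  f2: (p3, p13, p4) → 110.3554
  f3: (p17, p7, p4) → 52.1432
  f4: (p14, p7, p4) → 74.7625
  f5: (p14, p7, p0) → 43.8998
  f6: (p6, p7, p1) → 98.0149
  f7: (p6, p3, p1) → 88.5906
  f8: (p6, p3, p13) → 83.7400
  f9: (p6, p17, p7) → 53.1371
  f10: (p2, p13, p4) → 24.2253
  f11: (p2, p17, p4) → 23.6173
  f12: (p2, p17, p13) → 23.1778
  f13: (p8, p14, p0) → 41.8167
  f14: (p8, p3, p4) → 42.8615
  f15: (p8, p14, p4) → 56.3117
  f16: (p9, p17, p13) → 9.6205
  f17: (p9, p6, p13) → 11.1193
  f18: (p9, p6, p17) → 35.4699
  f19: (p16, p8, p0) → 28.4644
  f20: (p16, p8, p3) → 34.7261
  f21: (p16, p0, p1) → 9.8161
  f22: (p16, p3, p1) → 18.3068
Σ area = 990.076

Euler: V−E+F = 13−33+22 = 2.


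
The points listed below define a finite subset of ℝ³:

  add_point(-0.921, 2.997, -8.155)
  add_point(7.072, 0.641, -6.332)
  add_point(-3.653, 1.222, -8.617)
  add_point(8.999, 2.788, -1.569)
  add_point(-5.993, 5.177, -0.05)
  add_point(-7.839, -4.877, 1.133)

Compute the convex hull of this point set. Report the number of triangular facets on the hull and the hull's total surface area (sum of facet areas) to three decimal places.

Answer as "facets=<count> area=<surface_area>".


Extreme-point indices: [0, 1, 2, 3, 4, 5] — 6 of 6 on the boundary.

Area of each hull facet:
  f1: (p4, p3, p5) → 78.4519
  f2: (p2, p4, p5) → 48.3922
  f3: (p1, p3, p5) → 48.8402
  f4: (p1, p2, p5) → 66.5164
  f5: (p0, p4, p3) → 58.3788
  f6: (p0, p2, p4) → 15.8298
  f7: (p0, p1, p3) → 21.7615
  f8: (p0, p1, p2) → 10.5560
Σ area = 348.727

Check V−E+F: 6 − 12 + 8 = 2.

facets=8 area=348.727


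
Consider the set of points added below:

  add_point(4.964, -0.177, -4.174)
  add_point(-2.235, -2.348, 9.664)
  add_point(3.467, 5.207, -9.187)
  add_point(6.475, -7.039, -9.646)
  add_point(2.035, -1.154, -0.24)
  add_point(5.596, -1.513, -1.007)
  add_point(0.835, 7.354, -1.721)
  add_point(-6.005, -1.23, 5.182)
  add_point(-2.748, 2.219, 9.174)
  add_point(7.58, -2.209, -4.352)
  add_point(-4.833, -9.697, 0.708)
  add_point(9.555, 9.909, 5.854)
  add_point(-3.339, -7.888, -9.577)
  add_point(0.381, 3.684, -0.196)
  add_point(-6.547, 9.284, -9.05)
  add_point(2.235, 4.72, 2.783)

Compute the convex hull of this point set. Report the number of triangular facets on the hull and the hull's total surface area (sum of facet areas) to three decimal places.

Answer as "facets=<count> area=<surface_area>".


Hull vertices (10/16): indices [1, 2, 3, 7, 8, 9, 10, 11, 12, 14].

Area of each hull facet:
  f1: (p8, p11, p14) → 144.2117
  f2: (p2, p11, p14) → 89.1500
  f3: (p2, p3, p14) → 55.2236
  f4: (p2, p3, p11) → 104.0567
  f5: (p12, p10, p14) → 91.5930
  f6: (p12, p3, p14) → 85.6645
  f7: (p12, p3, p10) → 51.2672
  f8: (p7, p10, p14) → 84.4025
  f9: (p7, p8, p14) → 53.7320
  f10: (p1, p8, p11) → 30.8446
  f11: (p1, p7, p10) → 28.5966
  f12: (p1, p7, p8) → 12.9817
  f13: (p1, p3, p10) → 89.7412
  f14: (p9, p1, p3) → 53.5378
  f15: (p9, p3, p11) → 7.6854
  f16: (p9, p1, p11) → 122.2284
Σ area = 1104.917

Euler characteristic 10−24+16 = 2 ✓

facets=16 area=1104.917


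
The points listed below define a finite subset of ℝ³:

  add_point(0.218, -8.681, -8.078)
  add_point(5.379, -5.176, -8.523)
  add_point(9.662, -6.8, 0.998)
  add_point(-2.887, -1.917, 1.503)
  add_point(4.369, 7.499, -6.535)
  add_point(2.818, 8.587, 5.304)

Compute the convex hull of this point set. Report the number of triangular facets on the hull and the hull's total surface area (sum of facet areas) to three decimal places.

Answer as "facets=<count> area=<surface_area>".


Extreme-point indices: [0, 1, 2, 3, 4, 5] — 6 of 6 on the boundary.

Per-facet area ½‖(b−a)×(c−a)‖:
  f1: (p5, p2, p3) → 84.0078
  f2: (p4, p5, p3) → 71.3308
  f3: (p4, p5, p2) → 96.5620
  f4: (p4, p1, p2) → 67.9216
  f5: (p0, p2, p3) → 72.1505
  f6: (p0, p1, p2) → 32.4755
  f7: (p0, p4, p3) → 85.1816
  f8: (p0, p4, p1) → 35.3911
Σ area = 545.021

Euler: V−E+F = 6−12+8 = 2.

facets=8 area=545.021


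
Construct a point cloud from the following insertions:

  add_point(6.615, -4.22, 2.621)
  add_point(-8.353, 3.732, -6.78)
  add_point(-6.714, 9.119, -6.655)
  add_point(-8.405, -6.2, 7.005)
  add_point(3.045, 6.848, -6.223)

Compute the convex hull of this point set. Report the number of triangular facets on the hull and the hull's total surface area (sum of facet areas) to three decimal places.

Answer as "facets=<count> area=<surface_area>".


Hull vertices (5/5): indices [0, 1, 2, 3, 4].

Per-facet area ½‖(b−a)×(c−a)‖:
  f1: (p1, p0, p3) → 127.7333
  f2: (p1, p2, p3) → 40.2093
  f3: (p4, p0, p3) → 115.1593
  f4: (p4, p2, p3) → 102.5604
  f5: (p4, p1, p0) → 86.2362
  f6: (p4, p1, p2) → 28.1784
Σ area = 500.077

Euler: V−E+F = 5−9+6 = 2.

facets=6 area=500.077


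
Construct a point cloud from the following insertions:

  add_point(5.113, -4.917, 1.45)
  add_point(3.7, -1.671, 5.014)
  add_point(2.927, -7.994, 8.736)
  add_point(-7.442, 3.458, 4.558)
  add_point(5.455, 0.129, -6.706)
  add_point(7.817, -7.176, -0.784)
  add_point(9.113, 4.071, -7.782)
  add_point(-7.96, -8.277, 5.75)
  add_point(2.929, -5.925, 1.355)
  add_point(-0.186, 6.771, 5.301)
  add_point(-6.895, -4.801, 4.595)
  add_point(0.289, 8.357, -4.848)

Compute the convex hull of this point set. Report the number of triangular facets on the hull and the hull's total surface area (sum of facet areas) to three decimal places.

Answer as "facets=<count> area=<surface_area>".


facets=14 area=763.342

Points on the hull: [1, 2, 3, 4, 5, 6, 7, 9, 11] (9 of 12).

Area of each hull facet:
  f1: (p9, p11, p6) → 50.8625
  f2: (p4, p11, p7) → 98.9431
  f3: (p4, p11, p6) → 26.5033
  f4: (p3, p2, p7) → 66.6098
  f5: (p3, p9, p2) → 60.8377
  f6: (p3, p11, p7) → 68.4181
  f7: (p3, p9, p11) → 41.1855
  f8: (p1, p9, p6) → 68.8727
  f9: (p1, p9, p2) → 23.8457
  f10: (p5, p4, p6) → 23.0432
  f11: (p5, p1, p6) → 59.3084
  f12: (p5, p1, p2) → 32.7911
  f13: (p5, p2, p7) → 59.2980
  f14: (p5, p4, p7) → 82.8234
Σ area = 763.342

Euler characteristic 9−21+14 = 2 ✓


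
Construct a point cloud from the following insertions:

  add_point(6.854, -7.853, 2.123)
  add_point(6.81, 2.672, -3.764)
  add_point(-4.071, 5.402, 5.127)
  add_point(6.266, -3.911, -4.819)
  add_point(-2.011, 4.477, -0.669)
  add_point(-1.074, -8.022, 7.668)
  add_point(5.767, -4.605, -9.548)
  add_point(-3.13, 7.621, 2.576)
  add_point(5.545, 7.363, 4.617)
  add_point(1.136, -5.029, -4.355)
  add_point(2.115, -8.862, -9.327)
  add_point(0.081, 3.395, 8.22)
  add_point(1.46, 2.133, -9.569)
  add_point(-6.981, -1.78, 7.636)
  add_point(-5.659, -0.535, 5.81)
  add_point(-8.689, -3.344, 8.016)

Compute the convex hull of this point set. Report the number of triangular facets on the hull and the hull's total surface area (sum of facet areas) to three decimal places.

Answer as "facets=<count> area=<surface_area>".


facets=18 area=860.186

Extreme-point indices: [0, 1, 2, 5, 6, 7, 8, 10, 11, 12, 15] — 11 of 16 on the boundary.

Triangle areas on the boundary:
  f1: (p12, p7, p15) → 93.4368
  f2: (p12, p10, p15) → 112.1751
  f3: (p5, p11, p15) → 46.2344
  f4: (p5, p11, p0) → 55.4377
  f5: (p5, p10, p15) → 75.5143
  f6: (p5, p10, p0) → 58.7580
  f7: (p2, p7, p15) → 9.2061
  f8: (p2, p11, p15) → 28.3723
  f9: (p8, p12, p7) → 62.2952
  f10: (p8, p12, p1) → 31.2386
  f11: (p8, p2, p7) → 15.5995
  f12: (p8, p2, p11) → 21.1748
  f13: (p8, p1, p0) → 58.4135
  f14: (p8, p11, p0) → 54.9340
  f15: (p6, p12, p1) → 30.0938
  f16: (p6, p1, p0) → 52.2478
  f17: (p6, p12, p10) → 21.4886
  f18: (p6, p10, p0) → 33.5661
Σ area = 860.186

Check V−E+F: 11 − 27 + 18 = 2.


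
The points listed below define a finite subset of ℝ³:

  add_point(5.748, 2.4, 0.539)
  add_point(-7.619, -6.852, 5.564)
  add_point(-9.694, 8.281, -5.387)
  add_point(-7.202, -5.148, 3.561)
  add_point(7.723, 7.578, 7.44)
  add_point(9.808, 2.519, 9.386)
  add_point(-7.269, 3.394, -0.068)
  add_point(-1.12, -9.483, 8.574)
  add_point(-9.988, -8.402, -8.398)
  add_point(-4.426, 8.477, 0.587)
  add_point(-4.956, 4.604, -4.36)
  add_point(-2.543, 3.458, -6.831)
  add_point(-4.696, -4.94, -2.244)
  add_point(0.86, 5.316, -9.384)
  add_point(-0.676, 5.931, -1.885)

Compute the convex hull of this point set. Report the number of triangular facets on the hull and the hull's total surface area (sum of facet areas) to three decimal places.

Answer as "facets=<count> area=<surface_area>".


facets=14 area=1065.946

9 of the 15 inputs are extreme points: [0, 1, 2, 4, 5, 7, 8, 9, 13].

Per-facet area ½‖(b−a)×(c−a)‖:
  f1: (p0, p13, p8) → 100.1778
  f2: (p0, p13, p5) → 14.9237
  f3: (p2, p13, p8) → 94.5128
  f4: (p2, p1, p8) → 115.7999
  f5: (p2, p1, p9) → 65.2641
  f6: (p4, p13, p5) → 50.0997
  f7: (p4, p1, p9) → 114.7347
  f8: (p4, p2, p9) → 18.8830
  f9: (p4, p2, p13) → 106.8238
  f10: (p7, p1, p8) → 47.3555
  f11: (p7, p0, p8) → 145.9847
  f12: (p7, p0, p5) → 74.5384
  f13: (p7, p4, p5) → 43.5514
  f14: (p7, p4, p1) → 73.2970
Σ area = 1065.946

Euler: V−E+F = 9−21+14 = 2.


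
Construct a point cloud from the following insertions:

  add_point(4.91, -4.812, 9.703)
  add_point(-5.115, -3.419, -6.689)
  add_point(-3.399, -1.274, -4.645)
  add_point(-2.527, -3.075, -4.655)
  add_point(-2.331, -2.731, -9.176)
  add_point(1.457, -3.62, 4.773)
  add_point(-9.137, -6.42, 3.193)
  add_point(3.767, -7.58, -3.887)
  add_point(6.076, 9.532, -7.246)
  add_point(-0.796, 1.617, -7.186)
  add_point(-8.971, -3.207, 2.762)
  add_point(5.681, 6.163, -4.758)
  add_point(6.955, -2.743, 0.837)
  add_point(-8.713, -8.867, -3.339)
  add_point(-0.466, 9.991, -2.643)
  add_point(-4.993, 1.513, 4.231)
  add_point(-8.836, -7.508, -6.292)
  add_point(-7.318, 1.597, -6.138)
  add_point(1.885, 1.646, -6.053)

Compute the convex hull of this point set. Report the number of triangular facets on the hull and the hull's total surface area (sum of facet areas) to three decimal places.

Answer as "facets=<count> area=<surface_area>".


facets=20 area=902.032

Extreme-point indices: [0, 4, 6, 7, 8, 10, 12, 13, 14, 15, 16, 17] — 12 of 19 on the boundary.

Triangle areas on the boundary:
  f1: (p7, p0, p12) → 32.4890
  f2: (p8, p0, p12) → 49.4973
  f3: (p8, p0, p14) → 79.8226
  f4: (p8, p7, p12) → 54.2561
  f5: (p8, p7, p4) → 70.5832
  f6: (p8, p17, p14) → 43.8807
  f7: (p8, p17, p4) → 53.8196
  f8: (p15, p0, p6) → 58.3699
  f9: (p15, p0, p14) → 72.9818
  f10: (p16, p7, p4) → 40.3472
  f11: (p16, p17, p4) → 29.4075
  f12: (p13, p0, p6) → 50.4763
  f13: (p13, p7, p0) → 87.2256
  f14: (p13, p16, p6) → 8.1180
  f15: (p13, p16, p7) → 20.4055
  f16: (p10, p17, p14) → 57.4263
  f17: (p10, p15, p14) → 28.8285
  f18: (p10, p15, p6) → 6.9534
  f19: (p10, p16, p6) → 15.4996
  f20: (p10, p16, p17) → 41.6434
Σ area = 902.032

Euler: V−E+F = 12−30+20 = 2.


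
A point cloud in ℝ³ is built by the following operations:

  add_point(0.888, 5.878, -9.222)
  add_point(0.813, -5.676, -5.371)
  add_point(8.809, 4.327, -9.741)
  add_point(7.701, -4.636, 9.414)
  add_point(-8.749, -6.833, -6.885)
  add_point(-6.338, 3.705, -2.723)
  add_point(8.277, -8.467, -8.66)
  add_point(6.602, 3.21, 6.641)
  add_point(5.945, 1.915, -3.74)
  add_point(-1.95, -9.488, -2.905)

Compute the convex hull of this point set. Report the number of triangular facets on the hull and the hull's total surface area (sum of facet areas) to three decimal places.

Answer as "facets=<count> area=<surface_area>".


Extreme-point indices: [0, 2, 3, 4, 5, 6, 7, 9] — 8 of 10 on the boundary.

Triangle areas on the boundary:
  f1: (p6, p3, p2) → 117.8698
  f2: (p6, p0, p4) → 117.3784
  f3: (p6, p0, p2) → 51.4194
  f4: (p5, p3, p4) → 117.8307
  f5: (p5, p0, p4) → 57.2963
  f6: (p9, p3, p4) → 45.2700
  f7: (p9, p6, p4) → 43.7645
  f8: (p9, p6, p3) → 95.0976
  f9: (p7, p5, p3) → 63.3454
  f10: (p7, p5, p0) → 77.9897
  f11: (p7, p3, p2) → 64.5367
  f12: (p7, p0, p2) → 65.8941
Σ area = 917.693

Euler characteristic 8−18+12 = 2 ✓

facets=12 area=917.693


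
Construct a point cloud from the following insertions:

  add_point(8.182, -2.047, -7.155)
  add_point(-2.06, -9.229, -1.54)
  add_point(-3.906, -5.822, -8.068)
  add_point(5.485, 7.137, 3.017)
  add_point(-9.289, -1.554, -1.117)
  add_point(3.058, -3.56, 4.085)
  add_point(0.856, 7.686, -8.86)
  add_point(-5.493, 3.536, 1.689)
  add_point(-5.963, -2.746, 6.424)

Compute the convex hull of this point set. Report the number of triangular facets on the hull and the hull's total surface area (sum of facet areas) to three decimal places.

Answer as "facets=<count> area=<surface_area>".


facets=14 area=736.178

Extreme-point indices: [0, 1, 2, 3, 4, 5, 6, 7, 8] — 9 of 9 on the boundary.

Triangle areas on the boundary:
  f1: (p2, p6, p4) → 68.8294
  f2: (p2, p6, p0) → 73.3877
  f3: (p7, p6, p4) → 44.4164
  f4: (p7, p8, p4) → 25.3661
  f5: (p1, p2, p0) → 47.5727
  f6: (p1, p8, p4) → 41.2961
  f7: (p1, p2, p4) → 35.5931
  f8: (p3, p6, p0) → 72.6136
  f9: (p3, p7, p6) → 66.7877
  f10: (p3, p7, p8) → 44.5464
  f11: (p5, p1, p8) → 42.0333
  f12: (p5, p3, p8) → 50.9483
  f13: (p5, p1, p0) → 57.2870
  f14: (p5, p3, p0) → 65.5002
Σ area = 736.178

Euler: V−E+F = 9−21+14 = 2.


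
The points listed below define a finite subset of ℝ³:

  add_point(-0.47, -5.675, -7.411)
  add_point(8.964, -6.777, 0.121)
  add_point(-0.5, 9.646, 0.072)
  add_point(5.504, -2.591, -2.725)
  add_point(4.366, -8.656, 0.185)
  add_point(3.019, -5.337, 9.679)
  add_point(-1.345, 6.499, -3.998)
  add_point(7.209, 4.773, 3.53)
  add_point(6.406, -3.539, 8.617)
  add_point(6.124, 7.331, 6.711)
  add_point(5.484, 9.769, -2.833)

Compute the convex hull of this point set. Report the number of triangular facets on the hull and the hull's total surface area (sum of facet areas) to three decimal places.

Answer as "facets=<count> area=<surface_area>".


facets=18 area=659.626

Points on the hull: [0, 1, 2, 3, 4, 5, 6, 7, 8, 9, 10] (11 of 11).

Triangle areas on the boundary:
  f1: (p0, p10, p6) → 44.7116
  f2: (p0, p5, p6) → 106.4877
  f3: (p3, p10, p1) → 27.5120
  f4: (p3, p0, p1) → 22.8017
  f5: (p3, p0, p10) → 47.0501
  f6: (p4, p5, p1) → 25.2017
  f7: (p4, p0, p1) → 22.1327
  f8: (p4, p0, p5) → 39.2451
  f9: (p2, p5, p6) → 47.2278
  f10: (p2, p9, p5) → 63.0201
  f11: (p2, p10, p6) → 17.0475
  f12: (p2, p9, p10) → 30.5269
  f13: (p7, p10, p1) → 46.3942
  f14: (p7, p9, p10) → 17.2438
  f15: (p8, p5, p1) → 17.8300
  f16: (p8, p9, p5) → 19.3944
  f17: (p8, p7, p1) → 45.2561
  f18: (p8, p7, p9) → 20.5422
Σ area = 659.626

Euler characteristic 11−27+18 = 2 ✓


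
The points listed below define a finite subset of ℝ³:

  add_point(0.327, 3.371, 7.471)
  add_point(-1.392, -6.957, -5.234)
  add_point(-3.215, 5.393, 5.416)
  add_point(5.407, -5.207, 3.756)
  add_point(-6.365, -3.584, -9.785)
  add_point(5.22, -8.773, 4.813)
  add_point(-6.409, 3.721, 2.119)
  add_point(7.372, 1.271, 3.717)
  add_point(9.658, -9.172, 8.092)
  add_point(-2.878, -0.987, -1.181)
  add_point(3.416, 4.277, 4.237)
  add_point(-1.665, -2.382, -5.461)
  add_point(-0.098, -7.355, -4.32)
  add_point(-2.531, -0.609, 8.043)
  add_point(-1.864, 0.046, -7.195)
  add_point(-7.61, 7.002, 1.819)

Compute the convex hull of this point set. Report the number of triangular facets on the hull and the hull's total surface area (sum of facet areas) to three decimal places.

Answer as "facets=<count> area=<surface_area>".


facets=22 area=699.650

13 of the 16 inputs are extreme points: [0, 1, 2, 4, 5, 6, 7, 8, 10, 12, 13, 14, 15].

Per-facet area ½‖(b−a)×(c−a)‖:
  f1: (p7, p0, p8) → 46.4318
  f2: (p13, p0, p8) → 36.7408
  f3: (p14, p4, p15) → 38.7711
  f4: (p10, p7, p0) → 9.9332
  f5: (p10, p14, p15) → 67.5854
  f6: (p10, p14, p7) → 33.1629
  f7: (p6, p4, p15) → 22.2524
  f8: (p6, p13, p15) → 10.2591
  f9: (p6, p13, p4) → 54.6298
  f10: (p5, p13, p8) → 29.4345
  f11: (p2, p13, p15) → 15.9921
  f12: (p2, p13, p0) → 11.2557
  f13: (p2, p10, p15) → 15.0923
  f14: (p2, p10, p0) → 10.3466
  f15: (p1, p13, p4) → 53.0739
  f16: (p1, p5, p13) → 69.2165
  f17: (p12, p5, p8) → 11.7449
  f18: (p12, p1, p5) → 3.6727
  f19: (p12, p7, p8) → 78.3564
  f20: (p12, p14, p7) → 55.0667
  f21: (p12, p14, p4) → 25.1213
  f22: (p12, p1, p4) → 1.5094
Σ area = 699.650

Euler characteristic 13−33+22 = 2 ✓


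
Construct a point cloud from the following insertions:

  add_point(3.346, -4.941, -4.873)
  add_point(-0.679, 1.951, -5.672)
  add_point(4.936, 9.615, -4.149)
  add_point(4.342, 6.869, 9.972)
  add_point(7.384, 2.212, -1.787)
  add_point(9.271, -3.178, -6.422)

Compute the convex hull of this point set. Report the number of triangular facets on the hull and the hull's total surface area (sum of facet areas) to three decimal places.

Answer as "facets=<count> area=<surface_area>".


facets=8 area=375.930

Hull vertices (6/6): indices [0, 1, 2, 3, 4, 5].

Area of each hull facet:
  f1: (p2, p5, p1) → 53.4230
  f2: (p3, p2, p1) → 69.2535
  f3: (p0, p5, p1) → 25.0179
  f4: (p0, p3, p1) → 68.7798
  f5: (p0, p3, p5) → 60.5001
  f6: (p4, p2, p5) → 24.8168
  f7: (p4, p3, p5) → 21.6230
  f8: (p4, p3, p2) → 52.5160
Σ area = 375.930

Euler: V−E+F = 6−12+8 = 2.


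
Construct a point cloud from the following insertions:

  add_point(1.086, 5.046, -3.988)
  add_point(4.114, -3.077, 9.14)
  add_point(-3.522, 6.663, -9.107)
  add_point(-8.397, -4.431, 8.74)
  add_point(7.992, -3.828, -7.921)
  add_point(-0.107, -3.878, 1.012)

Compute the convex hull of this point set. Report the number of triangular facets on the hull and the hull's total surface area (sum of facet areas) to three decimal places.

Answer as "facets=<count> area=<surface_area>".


facets=6 area=563.806

Extreme-point indices: [0, 1, 2, 3, 4] — 5 of 6 on the boundary.

Per-facet area ½‖(b−a)×(c−a)‖:
  f1: (p2, p4, p3) → 163.5055
  f2: (p1, p4, p3) → 108.3512
  f3: (p0, p2, p3) → 62.7539
  f4: (p0, p1, p3) → 97.7241
  f5: (p0, p2, p4) → 40.0777
  f6: (p0, p1, p4) → 91.3936
Σ area = 563.806

Check V−E+F: 5 − 9 + 6 = 2.


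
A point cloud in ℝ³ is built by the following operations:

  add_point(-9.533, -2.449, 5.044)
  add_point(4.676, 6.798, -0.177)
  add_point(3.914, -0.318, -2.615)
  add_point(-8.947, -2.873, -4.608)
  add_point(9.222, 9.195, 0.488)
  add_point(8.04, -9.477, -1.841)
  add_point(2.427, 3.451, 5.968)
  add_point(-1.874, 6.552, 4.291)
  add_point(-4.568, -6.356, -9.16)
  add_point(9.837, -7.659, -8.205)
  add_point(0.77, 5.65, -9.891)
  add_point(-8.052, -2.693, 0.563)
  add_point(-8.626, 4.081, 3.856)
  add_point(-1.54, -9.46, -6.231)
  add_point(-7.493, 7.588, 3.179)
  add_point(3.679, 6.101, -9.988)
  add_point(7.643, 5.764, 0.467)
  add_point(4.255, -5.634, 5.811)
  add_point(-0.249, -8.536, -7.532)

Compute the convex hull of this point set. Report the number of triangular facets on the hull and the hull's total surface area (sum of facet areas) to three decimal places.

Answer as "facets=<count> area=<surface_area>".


Hull vertices (15/19): indices [0, 3, 4, 5, 6, 7, 8, 9, 10, 12, 13, 14, 15, 17, 18].

Facet areas (half cross-product norm):
  f1: (p15, p4, p9) → 92.8318
  f2: (p8, p15, p9) → 95.7614
  f3: (p14, p15, p4) → 98.2016
  f4: (p5, p4, p9) → 63.7726
  f5: (p5, p17, p4) → 77.3193
  f6: (p7, p14, p4) → 21.3972
  f7: (p10, p8, p15) → 16.2842
  f8: (p10, p14, p15) → 19.4290
  f9: (p13, p5, p9) → 35.7335
  f10: (p13, p17, p0) → 90.6739
  f11: (p13, p5, p17) → 49.3096
  f12: (p6, p17, p4) → 44.3478
  f13: (p6, p7, p4) → 29.0352
  f14: (p6, p17, p0) → 59.8641
  f15: (p6, p12, p0) → 37.7118
  f16: (p6, p7, p14) → 6.9399
  f17: (p6, p12, p14) → 20.6438
  f18: (p3, p10, p8) → 46.8544
  f19: (p3, p10, p14) → 86.1808
  f20: (p3, p12, p14) → 18.1971
  f21: (p3, p12, p0) → 32.0893
  f22: (p3, p13, p0) → 47.2538
  f23: (p3, p13, p8) → 18.0925
  f24: (p18, p8, p9) → 16.1081
  f25: (p18, p13, p9) → 7.3729
  f26: (p18, p13, p8) → 5.1888
Σ area = 1136.594

Euler: V−E+F = 15−39+26 = 2.

facets=26 area=1136.594


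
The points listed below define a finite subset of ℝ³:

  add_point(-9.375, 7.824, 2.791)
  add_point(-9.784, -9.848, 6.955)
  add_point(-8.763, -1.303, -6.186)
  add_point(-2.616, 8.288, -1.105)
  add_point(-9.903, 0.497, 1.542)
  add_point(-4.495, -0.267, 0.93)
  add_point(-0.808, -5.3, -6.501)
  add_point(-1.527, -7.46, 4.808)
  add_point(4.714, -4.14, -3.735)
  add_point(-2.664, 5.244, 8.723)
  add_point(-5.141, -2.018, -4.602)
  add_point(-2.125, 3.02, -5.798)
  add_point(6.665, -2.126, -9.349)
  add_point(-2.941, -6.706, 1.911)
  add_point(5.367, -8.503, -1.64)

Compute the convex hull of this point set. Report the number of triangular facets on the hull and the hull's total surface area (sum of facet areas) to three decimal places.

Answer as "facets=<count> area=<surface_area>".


Points on the hull: [0, 1, 2, 3, 4, 6, 7, 9, 11, 12, 14] (11 of 15).

Per-facet area ½‖(b−a)×(c−a)‖:
  f1: (p3, p9, p12) → 79.5556
  f2: (p2, p1, p4) → 45.3557
  f3: (p14, p9, p12) → 95.8150
  f4: (p0, p2, p4) → 27.7194
  f5: (p0, p2, p3) → 46.9483
  f6: (p0, p3, p9) → 34.8693
  f7: (p0, p1, p4) → 26.5157
  f8: (p0, p9, p1) → 77.6070
  f9: (p11, p3, p12) → 29.6104
  f10: (p11, p2, p12) → 39.0935
  f11: (p11, p2, p3) → 25.9374
  f12: (p7, p9, p1) → 58.7683
  f13: (p7, p14, p1) → 24.5837
  f14: (p7, p14, p9) → 58.9671
  f15: (p6, p2, p1) → 69.1045
  f16: (p6, p14, p1) → 70.2309
  f17: (p6, p2, p12) → 30.0149
  f18: (p6, p14, p12) → 34.7911
Σ area = 875.488

Euler: V−E+F = 11−27+18 = 2.

facets=18 area=875.488


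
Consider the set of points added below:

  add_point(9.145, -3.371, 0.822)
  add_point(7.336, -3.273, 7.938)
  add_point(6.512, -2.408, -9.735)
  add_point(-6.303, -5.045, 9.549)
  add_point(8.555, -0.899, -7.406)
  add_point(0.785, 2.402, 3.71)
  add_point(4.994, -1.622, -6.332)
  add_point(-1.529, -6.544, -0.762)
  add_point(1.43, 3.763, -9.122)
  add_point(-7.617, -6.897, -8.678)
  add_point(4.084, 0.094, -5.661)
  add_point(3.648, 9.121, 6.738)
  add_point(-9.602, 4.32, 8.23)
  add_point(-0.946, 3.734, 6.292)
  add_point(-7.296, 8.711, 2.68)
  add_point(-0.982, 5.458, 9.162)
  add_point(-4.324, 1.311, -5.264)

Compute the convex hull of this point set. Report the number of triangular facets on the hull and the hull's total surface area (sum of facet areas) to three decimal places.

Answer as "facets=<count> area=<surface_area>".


facets=20 area=1115.421

12 of the 17 inputs are extreme points: [0, 1, 2, 3, 4, 7, 8, 9, 11, 12, 14, 15].

Triangle areas on the boundary:
  f1: (p3, p9, p12) → 91.8238
  f2: (p2, p8, p9) → 55.2212
  f3: (p11, p1, p0) → 47.6792
  f4: (p7, p3, p9) → 50.7389
  f5: (p7, p1, p3) → 68.8052
  f6: (p7, p1, p0) → 41.1149
  f7: (p7, p2, p0) → 57.7695
  f8: (p7, p2, p9) → 62.8067
  f9: (p4, p2, p8) → 13.8135
  f10: (p4, p11, p8) → 72.7820
  f11: (p4, p2, p0) → 12.2864
  f12: (p4, p11, p0) → 63.6338
  f13: (p14, p11, p12) → 43.4070
  f14: (p14, p11, p8) → 87.5336
  f15: (p14, p9, p12) → 71.7809
  f16: (p14, p8, p9) → 107.1891
  f17: (p15, p3, p12) → 42.7505
  f18: (p15, p11, p12) → 18.4774
  f19: (p15, p1, p3) → 67.4215
  f20: (p15, p11, p1) → 38.3855
Σ area = 1115.421

Check V−E+F: 12 − 30 + 20 = 2.


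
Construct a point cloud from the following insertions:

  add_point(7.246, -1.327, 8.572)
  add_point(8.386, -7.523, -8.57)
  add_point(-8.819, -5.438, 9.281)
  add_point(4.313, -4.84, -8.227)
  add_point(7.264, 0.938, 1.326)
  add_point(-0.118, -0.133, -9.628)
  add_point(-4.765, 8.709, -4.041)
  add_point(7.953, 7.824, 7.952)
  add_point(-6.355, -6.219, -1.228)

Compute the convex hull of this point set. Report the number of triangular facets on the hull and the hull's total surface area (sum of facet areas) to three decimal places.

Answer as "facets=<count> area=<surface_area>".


Extreme-point indices: [0, 1, 2, 5, 6, 7, 8] — 7 of 9 on the boundary.

Per-facet area ½‖(b−a)×(c−a)‖:
  f1: (p7, p6, p2) → 162.8999
  f2: (p7, p5, p1) → 117.4890
  f3: (p7, p5, p6) → 100.1630
  f4: (p8, p1, p2) → 68.6527
  f5: (p8, p5, p1) → 68.4809
  f6: (p8, p6, p2) → 81.9244
  f7: (p8, p5, p6) → 68.3767
  f8: (p0, p1, p2) → 151.5425
  f9: (p0, p7, p2) → 72.2341
  f10: (p0, p7, p1) → 80.8961
Σ area = 972.659

Euler: V−E+F = 7−15+10 = 2.

facets=10 area=972.659


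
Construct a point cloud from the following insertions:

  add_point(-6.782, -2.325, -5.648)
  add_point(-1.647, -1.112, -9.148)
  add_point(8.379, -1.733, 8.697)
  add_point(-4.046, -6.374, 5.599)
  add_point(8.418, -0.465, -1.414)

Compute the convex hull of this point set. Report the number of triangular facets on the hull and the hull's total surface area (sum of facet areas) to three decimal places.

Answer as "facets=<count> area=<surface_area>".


5 of the 5 inputs are extreme points: [0, 1, 2, 3, 4].

Triangle areas on the boundary:
  f1: (p2, p4, p0) → 78.4596
  f2: (p2, p3, p0) → 79.6751
  f3: (p2, p3, p4) → 68.2673
  f4: (p1, p4, p0) → 38.1800
  f5: (p1, p3, p0) → 35.7590
  f6: (p1, p3, p4) → 90.8982
Σ area = 391.239

Check V−E+F: 5 − 9 + 6 = 2.

facets=6 area=391.239


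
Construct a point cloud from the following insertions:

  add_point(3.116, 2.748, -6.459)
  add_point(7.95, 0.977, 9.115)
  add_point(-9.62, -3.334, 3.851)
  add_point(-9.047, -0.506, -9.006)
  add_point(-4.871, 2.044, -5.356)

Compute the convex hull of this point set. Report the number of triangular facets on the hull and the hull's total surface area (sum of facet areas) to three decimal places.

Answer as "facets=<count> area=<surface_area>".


facets=6 area=443.116

Points on the hull: [0, 1, 2, 3, 4] (5 of 5).

Facet areas (half cross-product norm):
  f1: (p3, p1, p2) → 122.0399
  f2: (p3, p0, p1) → 94.6102
  f3: (p4, p1, p2) → 106.0476
  f4: (p4, p0, p1) → 65.6064
  f5: (p4, p3, p2) → 35.6266
  f6: (p4, p3, p0) → 19.1854
Σ area = 443.116

Euler: V−E+F = 5−9+6 = 2.


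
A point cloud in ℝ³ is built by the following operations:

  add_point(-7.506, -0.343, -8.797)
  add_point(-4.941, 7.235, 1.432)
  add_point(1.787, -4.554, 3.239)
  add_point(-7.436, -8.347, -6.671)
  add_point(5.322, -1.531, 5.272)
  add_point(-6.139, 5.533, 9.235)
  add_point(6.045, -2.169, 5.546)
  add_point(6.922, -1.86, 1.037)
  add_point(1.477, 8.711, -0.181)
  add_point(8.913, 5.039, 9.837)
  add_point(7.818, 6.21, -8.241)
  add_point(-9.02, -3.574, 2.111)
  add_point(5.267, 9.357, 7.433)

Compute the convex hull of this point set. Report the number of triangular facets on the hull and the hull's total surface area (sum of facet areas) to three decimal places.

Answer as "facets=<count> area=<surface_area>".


Extreme-point indices: [0, 1, 2, 3, 5, 6, 7, 8, 9, 10, 11, 12] — 12 of 13 on the boundary.

Triangle areas on the boundary:
  f1: (p5, p12, p9) → 35.8843
  f2: (p5, p0, p11) → 64.7555
  f3: (p6, p7, p9) → 19.0559
  f4: (p6, p5, p9) → 63.3914
  f5: (p3, p0, p11) → 40.7388
  f6: (p10, p12, p9) → 49.1592
  f7: (p10, p7, p9) → 68.9641
  f8: (p10, p3, p0) → 64.3298
  f9: (p10, p3, p7) → 108.0803
  f10: (p2, p6, p7) → 12.0674
  f11: (p2, p3, p7) → 39.7691
  f12: (p2, p3, p11) → 54.8825
  f13: (p2, p5, p11) → 63.2165
  f14: (p2, p6, p5) → 38.1649
  f15: (p1, p5, p0) → 41.5993
  f16: (p1, p10, p0) → 97.3847
  f17: (p1, p5, p12) → 46.0388
  f18: (p8, p10, p12) → 40.5880
  f19: (p8, p1, p12) → 28.1766
  f20: (p8, p1, p10) → 25.6019
Σ area = 1001.849

Check V−E+F: 12 − 30 + 20 = 2.

facets=20 area=1001.849


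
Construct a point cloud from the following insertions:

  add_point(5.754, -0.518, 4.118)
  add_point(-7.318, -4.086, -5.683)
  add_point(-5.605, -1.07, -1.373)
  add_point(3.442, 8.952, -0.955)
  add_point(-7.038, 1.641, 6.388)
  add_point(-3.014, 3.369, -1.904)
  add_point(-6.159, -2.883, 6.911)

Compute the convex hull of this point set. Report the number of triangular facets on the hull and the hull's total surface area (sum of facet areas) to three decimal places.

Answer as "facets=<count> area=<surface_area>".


facets=8 area=394.773

Extreme-point indices: [0, 1, 3, 4, 5, 6] — 6 of 7 on the boundary.

Triangle areas on the boundary:
  f1: (p3, p0, p1) → 88.9422
  f2: (p6, p0, p1) → 78.6200
  f3: (p4, p6, p1) → 29.4426
  f4: (p4, p3, p0) → 69.7556
  f5: (p4, p6, p0) → 28.8893
  f6: (p5, p3, p1) → 17.2488
  f7: (p5, p4, p1) → 44.0757
  f8: (p5, p4, p3) → 37.7983
Σ area = 394.773

Check V−E+F: 6 − 12 + 8 = 2.


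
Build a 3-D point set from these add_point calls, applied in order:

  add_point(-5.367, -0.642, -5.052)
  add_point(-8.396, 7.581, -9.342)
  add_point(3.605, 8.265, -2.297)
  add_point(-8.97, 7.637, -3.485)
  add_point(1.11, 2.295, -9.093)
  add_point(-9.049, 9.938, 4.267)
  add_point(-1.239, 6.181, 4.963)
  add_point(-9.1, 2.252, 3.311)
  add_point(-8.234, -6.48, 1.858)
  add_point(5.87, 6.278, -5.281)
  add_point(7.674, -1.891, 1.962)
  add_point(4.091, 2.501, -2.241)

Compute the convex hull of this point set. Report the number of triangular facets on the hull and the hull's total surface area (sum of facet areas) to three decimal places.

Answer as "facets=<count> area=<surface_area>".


Extreme-point indices: [0, 1, 2, 3, 4, 5, 6, 7, 8, 9, 10] — 11 of 12 on the boundary.

Triangle areas on the boundary:
  f1: (p6, p8, p7) → 36.8497
  f2: (p6, p8, p10) → 88.3204
  f3: (p6, p5, p7) → 30.6656
  f4: (p4, p8, p10) → 103.2710
  f5: (p3, p5, p7) → 28.6943
  f6: (p3, p5, p1) → 6.8510
  f7: (p3, p8, p7) → 33.8286
  f8: (p3, p1, p8) → 41.8495
  f9: (p2, p5, p1) → 85.2593
  f10: (p2, p6, p5) → 36.9598
  f11: (p2, p6, p10) → 50.1250
  f12: (p0, p1, p8) → 30.8877
  f13: (p0, p4, p8) → 22.2208
  f14: (p0, p4, p1) → 38.3769
  f15: (p9, p4, p1) → 37.5752
  f16: (p9, p2, p1) → 29.4441
  f17: (p9, p4, p10) → 40.2581
  f18: (p9, p2, p10) → 23.4535
Σ area = 764.891

Check V−E+F: 11 − 27 + 18 = 2.

facets=18 area=764.891


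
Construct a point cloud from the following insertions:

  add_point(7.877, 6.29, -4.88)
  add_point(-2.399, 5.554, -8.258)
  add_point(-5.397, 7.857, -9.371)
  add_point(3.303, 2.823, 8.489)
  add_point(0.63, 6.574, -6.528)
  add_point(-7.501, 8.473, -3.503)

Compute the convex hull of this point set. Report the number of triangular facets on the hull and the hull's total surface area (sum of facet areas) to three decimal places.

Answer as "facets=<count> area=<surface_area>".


facets=6 area=319.116

Extreme-point indices: [0, 1, 2, 3, 5] — 5 of 6 on the boundary.

Triangle areas on the boundary:
  f1: (p3, p0, p5) → 105.9206
  f2: (p2, p0, p5) → 44.1456
  f3: (p1, p3, p5) → 64.2343
  f4: (p1, p2, p5) → 12.3287
  f5: (p1, p3, p0) → 78.8391
  f6: (p1, p2, p0) → 13.6475
Σ area = 319.116

Check V−E+F: 5 − 9 + 6 = 2.


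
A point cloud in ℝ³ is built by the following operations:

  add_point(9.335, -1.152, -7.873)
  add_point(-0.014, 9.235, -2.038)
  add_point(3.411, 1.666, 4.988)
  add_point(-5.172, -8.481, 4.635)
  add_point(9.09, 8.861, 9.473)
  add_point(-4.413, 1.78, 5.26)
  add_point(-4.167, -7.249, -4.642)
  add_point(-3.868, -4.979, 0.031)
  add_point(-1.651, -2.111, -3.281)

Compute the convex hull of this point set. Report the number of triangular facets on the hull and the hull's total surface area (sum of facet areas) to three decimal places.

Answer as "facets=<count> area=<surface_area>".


Extreme-point indices: [0, 1, 3, 4, 5, 6] — 6 of 9 on the boundary.

Triangle areas on the boundary:
  f1: (p4, p0, p3) → 191.7715
  f2: (p4, p1, p0) → 110.6258
  f3: (p6, p0, p3) → 66.6368
  f4: (p6, p1, p0) → 107.2913
  f5: (p5, p4, p3) → 69.4084
  f6: (p5, p4, p1) → 79.7539
  f7: (p5, p6, p3) → 48.3615
  f8: (p5, p6, p1) → 75.8132
Σ area = 749.662

Euler: V−E+F = 6−12+8 = 2.

facets=8 area=749.662


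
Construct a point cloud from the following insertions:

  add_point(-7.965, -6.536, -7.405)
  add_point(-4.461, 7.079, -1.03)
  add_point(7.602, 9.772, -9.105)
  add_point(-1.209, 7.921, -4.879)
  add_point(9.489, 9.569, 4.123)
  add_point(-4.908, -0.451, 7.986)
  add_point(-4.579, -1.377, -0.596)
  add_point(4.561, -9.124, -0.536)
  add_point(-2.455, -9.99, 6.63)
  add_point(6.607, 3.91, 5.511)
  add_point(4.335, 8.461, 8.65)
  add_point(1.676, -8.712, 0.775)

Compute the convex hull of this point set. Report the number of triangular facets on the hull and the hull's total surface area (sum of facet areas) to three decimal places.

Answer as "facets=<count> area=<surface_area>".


facets=16 area=1056.989

Hull vertices (10/12): indices [0, 1, 2, 3, 4, 5, 7, 8, 9, 10].

Facet areas (half cross-product norm):
  f1: (p7, p8, p0) → 70.7661
  f2: (p5, p8, p0) → 75.6622
  f3: (p5, p10, p8) → 55.5434
  f4: (p9, p7, p4) → 30.9131
  f5: (p9, p7, p8) → 72.5087
  f6: (p9, p10, p4) → 17.9527
  f7: (p9, p10, p8) → 45.6840
  f8: (p2, p7, p4) → 128.5573
  f9: (p2, p10, p4) → 39.0015
  f10: (p2, p3, p10) → 72.6654
  f11: (p2, p7, p0) → 148.1838
  f12: (p2, p3, p0) → 70.8935
  f13: (p1, p3, p10) → 33.3864
  f14: (p1, p5, p10) → 68.1624
  f15: (p1, p3, p0) → 39.4217
  f16: (p1, p5, p0) → 87.6871
Σ area = 1056.989

Check V−E+F: 10 − 24 + 16 = 2.


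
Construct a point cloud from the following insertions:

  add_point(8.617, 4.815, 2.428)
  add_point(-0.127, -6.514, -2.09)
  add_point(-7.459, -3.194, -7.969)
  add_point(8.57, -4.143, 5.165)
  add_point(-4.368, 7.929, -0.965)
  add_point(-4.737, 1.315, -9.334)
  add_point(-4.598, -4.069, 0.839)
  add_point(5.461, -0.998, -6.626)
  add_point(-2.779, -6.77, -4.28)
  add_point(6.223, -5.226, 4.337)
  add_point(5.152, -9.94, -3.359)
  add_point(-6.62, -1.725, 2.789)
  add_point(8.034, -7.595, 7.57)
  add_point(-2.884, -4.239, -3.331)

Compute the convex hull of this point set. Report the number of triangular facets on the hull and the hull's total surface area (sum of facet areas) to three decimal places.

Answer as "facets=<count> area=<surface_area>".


facets=18 area=778.675

11 of the 14 inputs are extreme points: [0, 2, 3, 4, 5, 6, 7, 8, 10, 11, 12].

Triangle areas on the boundary:
  f1: (p11, p12, p0) → 101.5914
  f2: (p3, p12, p0) → 6.5128
  f3: (p3, p12, p10) → 23.0205
  f4: (p3, p7, p0) → 50.6906
  f5: (p3, p7, p10) → 50.1842
  f6: (p4, p11, p2) → 56.4242
  f7: (p4, p11, p0) → 72.7067
  f8: (p4, p7, p0) → 72.4438
  f9: (p6, p11, p2) → 16.3633
  f10: (p6, p11, p12) → 24.9048
  f11: (p5, p4, p2) → 27.3678
  f12: (p5, p4, p7) → 57.3777
  f13: (p5, p10, p2) → 40.8618
  f14: (p5, p7, p10) → 49.7256
  f15: (p8, p12, p10) → 47.9159
  f16: (p8, p6, p12) → 44.7070
  f17: (p8, p10, p2) → 14.7976
  f18: (p8, p6, p2) → 21.0790
Σ area = 778.675

Euler: V−E+F = 11−27+18 = 2.
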